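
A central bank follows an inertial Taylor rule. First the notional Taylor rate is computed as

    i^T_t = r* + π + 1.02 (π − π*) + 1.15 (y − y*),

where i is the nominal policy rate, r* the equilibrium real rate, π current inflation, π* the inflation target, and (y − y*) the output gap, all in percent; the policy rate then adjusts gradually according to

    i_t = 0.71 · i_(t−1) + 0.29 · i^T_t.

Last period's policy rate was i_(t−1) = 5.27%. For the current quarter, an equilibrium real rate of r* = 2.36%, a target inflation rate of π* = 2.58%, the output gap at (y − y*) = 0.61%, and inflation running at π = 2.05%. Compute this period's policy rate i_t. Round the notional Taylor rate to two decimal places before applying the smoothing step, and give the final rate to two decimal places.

5.07%

i^T_t = 2.36 + 2.05 + 1.02 × (2.05 − 2.58) + 1.15 × 0.61
   = 2.36 + 2.05 − 0.5406 + 0.7015 = 4.57
i_t = 0.71 × 5.27 + 0.29 × 4.57 = 3.7417 + 1.3253 = 5.07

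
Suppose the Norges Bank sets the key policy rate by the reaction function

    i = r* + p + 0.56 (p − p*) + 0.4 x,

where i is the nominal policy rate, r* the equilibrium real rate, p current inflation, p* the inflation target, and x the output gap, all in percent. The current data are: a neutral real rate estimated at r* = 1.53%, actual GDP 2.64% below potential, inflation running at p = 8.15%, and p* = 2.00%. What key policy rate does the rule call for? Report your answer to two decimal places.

Output 2.64% below potential → x = -2.64.
i = 1.53 + 8.15 + 0.56 × (8.15 − 2.00) + 0.4 × (-2.64)
   = 1.53 + 8.15 + 3.444 − 1.056 = 12.07

12.07%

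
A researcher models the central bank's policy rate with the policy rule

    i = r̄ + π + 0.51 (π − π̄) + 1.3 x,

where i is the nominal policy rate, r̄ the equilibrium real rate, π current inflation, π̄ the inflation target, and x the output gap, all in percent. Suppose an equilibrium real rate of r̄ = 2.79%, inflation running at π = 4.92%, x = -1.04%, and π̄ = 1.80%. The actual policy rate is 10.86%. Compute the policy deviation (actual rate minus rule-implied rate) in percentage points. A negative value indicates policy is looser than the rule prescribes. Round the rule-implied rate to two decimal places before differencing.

i = 2.79 + 4.92 + 0.51 × (4.92 − 1.80) + 1.3 × (-1.04)
   = 2.79 + 4.92 + 1.5912 − 1.352 = 7.95
Deviation = 10.86 − 7.95 = 2.91 pp.

2.91 pp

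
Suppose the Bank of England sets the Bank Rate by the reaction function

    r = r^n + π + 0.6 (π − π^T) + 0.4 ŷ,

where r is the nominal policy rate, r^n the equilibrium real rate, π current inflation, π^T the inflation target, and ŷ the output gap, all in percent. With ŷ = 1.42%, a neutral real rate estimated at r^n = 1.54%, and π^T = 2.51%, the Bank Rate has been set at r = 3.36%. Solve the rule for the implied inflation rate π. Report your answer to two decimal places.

Collecting π: r = r^n + (1 + 0.6) π − 0.6 π^T + 0.4 ŷ
1.6 π = 3.36 − 1.54 + 0.6 × 2.51 − 0.4 × 1.42 = 2.758
π = 2.758 / 1.6 = 1.72

1.72%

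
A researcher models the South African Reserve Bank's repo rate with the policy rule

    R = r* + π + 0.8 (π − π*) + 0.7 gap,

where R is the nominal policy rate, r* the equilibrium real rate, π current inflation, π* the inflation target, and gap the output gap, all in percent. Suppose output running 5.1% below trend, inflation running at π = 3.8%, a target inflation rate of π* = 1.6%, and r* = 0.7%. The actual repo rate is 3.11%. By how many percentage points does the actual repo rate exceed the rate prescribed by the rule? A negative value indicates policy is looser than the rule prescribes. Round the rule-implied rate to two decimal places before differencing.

Output 5.1% below potential → gap = -5.1.
R = 0.7 + 3.8 + 0.8 × (3.8 − 1.6) + 0.7 × (-5.1)
   = 0.7 + 3.8 + 1.76 − 3.57 = 2.69
Deviation = 3.11 − 2.69 = 0.42 pp.

0.42 pp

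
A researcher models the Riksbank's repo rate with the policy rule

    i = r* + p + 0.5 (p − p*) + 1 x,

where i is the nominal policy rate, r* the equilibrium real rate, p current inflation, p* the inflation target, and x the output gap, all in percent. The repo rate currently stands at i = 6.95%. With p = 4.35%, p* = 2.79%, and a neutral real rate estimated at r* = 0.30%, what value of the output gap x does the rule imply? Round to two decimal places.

1.52%

1 x = 6.95 − 0.30 − 4.35 − 0.5 × (4.35 − 2.79) = 1.52
x = 1.52 / 1 = 1.52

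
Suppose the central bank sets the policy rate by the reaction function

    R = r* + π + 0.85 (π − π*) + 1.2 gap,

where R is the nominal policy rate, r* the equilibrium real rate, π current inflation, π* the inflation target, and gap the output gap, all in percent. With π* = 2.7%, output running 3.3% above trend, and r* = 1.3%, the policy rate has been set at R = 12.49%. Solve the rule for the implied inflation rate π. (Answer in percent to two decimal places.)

Output 3.3% above potential → gap = 3.3.
Collecting π: R = r* + (1 + 0.85) π − 0.85 π* + 1.2 gap
1.85 π = 12.49 − 1.3 + 0.85 × 2.7 − 1.2 × 3.3 = 9.525
π = 9.525 / 1.85 = 5.15

5.15%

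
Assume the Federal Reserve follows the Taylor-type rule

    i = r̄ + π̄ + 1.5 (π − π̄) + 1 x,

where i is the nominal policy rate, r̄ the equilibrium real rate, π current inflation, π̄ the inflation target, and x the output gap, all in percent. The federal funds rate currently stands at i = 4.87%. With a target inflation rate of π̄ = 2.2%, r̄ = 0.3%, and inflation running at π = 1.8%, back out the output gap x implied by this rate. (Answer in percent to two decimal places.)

2.97%

1 x = 4.87 − 0.3 − 2.2 − 1.5 × (1.8 − 2.2) = 2.97
x = 2.97 / 1 = 2.97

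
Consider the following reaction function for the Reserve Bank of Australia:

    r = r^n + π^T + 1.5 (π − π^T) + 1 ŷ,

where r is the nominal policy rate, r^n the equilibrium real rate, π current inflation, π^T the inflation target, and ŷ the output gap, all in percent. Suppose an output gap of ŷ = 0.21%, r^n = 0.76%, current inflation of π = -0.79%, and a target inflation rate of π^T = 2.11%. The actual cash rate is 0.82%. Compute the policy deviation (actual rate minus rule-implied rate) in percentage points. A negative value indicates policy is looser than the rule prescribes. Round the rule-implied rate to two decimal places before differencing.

2.09 pp

r = 0.76 + 2.11 + 1.5 × (-0.79 − 2.11) + 1 × 0.21
   = 0.76 + 2.11 − 4.35 + 0.21 = -1.27
Deviation = 0.82 − (-1.27) = 2.09 pp.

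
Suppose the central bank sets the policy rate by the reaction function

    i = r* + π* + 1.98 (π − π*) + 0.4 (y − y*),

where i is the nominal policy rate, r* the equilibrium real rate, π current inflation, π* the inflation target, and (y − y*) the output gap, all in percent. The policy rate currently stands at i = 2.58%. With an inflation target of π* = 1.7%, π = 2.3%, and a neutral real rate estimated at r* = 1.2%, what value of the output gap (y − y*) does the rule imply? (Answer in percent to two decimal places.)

0.4 (y − y*) = 2.58 − 1.2 − 1.7 − 1.98 × (2.3 − 1.7) = -1.508
(y − y*) = -1.508 / 0.4 = -3.77

-3.77%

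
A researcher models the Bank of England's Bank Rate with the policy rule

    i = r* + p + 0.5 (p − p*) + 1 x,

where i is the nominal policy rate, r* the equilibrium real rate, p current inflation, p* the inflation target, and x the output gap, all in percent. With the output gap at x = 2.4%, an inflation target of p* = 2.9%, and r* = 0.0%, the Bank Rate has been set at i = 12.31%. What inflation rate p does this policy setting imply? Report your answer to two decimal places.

7.57%

Collecting p: i = r* + (1 + 0.5) p − 0.5 p* + 1 x
1.5 p = 12.31 − 0.0 + 0.5 × 2.9 − 1 × 2.4 = 11.36
p = 11.36 / 1.5 = 7.57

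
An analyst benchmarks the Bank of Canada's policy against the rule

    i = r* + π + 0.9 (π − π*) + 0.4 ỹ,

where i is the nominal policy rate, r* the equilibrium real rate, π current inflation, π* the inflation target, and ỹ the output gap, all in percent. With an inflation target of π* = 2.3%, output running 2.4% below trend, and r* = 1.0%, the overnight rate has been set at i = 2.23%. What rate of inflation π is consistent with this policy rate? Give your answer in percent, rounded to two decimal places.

Output 2.4% below potential → ỹ = -2.4.
Collecting π: i = r* + (1 + 0.9) π − 0.9 π* + 0.4 ỹ
1.9 π = 2.23 − 1.0 + 0.9 × 2.3 − 0.4 × (-2.4) = 4.26
π = 4.26 / 1.9 = 2.24

2.24%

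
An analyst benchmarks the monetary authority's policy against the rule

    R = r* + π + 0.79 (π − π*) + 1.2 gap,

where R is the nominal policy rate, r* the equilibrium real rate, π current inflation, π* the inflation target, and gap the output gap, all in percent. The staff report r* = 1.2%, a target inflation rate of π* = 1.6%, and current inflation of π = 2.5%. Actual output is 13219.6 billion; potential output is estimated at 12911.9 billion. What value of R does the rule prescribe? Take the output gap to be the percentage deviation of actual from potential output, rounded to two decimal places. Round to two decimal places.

7.27%

Output gap = 100 × (13219.6 − 12911.9) / 12911.9 = 2.38%.
R = 1.20 + 2.50 + 0.79 × (2.50 − 1.60) + 1.2 × 2.38
   = 1.20 + 2.5 + 0.711 + 2.856 = 7.27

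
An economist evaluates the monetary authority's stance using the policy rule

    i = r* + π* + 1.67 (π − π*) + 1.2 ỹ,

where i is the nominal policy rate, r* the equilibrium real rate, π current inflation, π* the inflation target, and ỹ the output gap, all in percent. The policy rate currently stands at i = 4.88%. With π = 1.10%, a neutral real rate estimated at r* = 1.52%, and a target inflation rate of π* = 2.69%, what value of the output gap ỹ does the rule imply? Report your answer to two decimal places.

2.77%

1.2 ỹ = 4.88 − 1.52 − 2.69 − 1.67 × (1.10 − 2.69) = 3.3253
ỹ = 3.3253 / 1.2 = 2.77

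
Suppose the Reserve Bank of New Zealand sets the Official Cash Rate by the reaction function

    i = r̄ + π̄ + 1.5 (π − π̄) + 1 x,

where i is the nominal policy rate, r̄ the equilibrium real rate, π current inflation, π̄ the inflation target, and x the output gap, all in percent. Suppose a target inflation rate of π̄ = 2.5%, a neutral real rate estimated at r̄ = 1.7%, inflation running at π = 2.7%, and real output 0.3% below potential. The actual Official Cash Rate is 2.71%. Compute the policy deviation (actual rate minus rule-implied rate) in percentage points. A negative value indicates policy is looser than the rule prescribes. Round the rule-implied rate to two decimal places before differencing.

Output 0.3% below potential → x = -0.3.
i = 1.7 + 2.5 + 1.5 × (2.7 − 2.5) + 1 × (-0.3)
   = 1.7 + 2.5 + 0.3 − 0.3 = 4.20
Deviation = 2.71 − 4.20 = -1.49 pp.

-1.49 pp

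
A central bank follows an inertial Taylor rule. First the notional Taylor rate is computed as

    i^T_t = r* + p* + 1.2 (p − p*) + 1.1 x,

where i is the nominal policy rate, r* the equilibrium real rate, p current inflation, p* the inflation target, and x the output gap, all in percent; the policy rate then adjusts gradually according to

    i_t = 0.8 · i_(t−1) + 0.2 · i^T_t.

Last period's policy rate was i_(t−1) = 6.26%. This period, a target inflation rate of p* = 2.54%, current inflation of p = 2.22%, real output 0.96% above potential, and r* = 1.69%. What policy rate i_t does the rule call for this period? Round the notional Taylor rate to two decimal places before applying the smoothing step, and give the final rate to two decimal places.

5.99%

Output 0.96% above potential → x = 0.96.
i^T_t = 1.69 + 2.54 + 1.2 × (2.22 − 2.54) + 1.1 × 0.96
   = 1.69 + 2.54 − 0.384 + 1.056 = 4.90
i_t = 0.8 × 6.26 + 0.2 × 4.90 = 5.008 + 0.98 = 5.99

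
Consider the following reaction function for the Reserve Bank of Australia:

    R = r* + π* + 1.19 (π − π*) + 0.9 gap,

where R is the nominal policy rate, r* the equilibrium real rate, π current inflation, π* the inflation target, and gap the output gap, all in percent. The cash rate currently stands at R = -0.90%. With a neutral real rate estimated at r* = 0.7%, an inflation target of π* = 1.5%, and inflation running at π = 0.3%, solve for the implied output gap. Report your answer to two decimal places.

0.9 gap = -0.90 − 0.7 − 1.5 − 1.19 × (0.3 − 1.5) = -1.672
gap = -1.672 / 0.9 = -1.86

-1.86%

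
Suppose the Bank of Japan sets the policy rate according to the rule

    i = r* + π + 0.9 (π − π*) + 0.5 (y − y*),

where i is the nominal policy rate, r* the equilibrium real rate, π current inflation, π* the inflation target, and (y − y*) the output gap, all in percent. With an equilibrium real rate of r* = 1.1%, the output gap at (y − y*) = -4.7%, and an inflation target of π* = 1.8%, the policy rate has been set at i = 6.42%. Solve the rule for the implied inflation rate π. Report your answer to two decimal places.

Collecting π: i = r* + (1 + 0.9) π − 0.9 π* + 0.5 (y − y*)
1.9 π = 6.42 − 1.1 + 0.9 × 1.8 − 0.5 × (-4.7) = 9.29
π = 9.29 / 1.9 = 4.89

4.89%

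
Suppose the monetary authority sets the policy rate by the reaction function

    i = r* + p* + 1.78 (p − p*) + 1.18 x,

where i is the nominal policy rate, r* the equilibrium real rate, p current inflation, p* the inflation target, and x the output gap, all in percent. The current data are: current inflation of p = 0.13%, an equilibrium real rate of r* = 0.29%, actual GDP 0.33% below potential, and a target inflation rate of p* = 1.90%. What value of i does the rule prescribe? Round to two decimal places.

-1.35%

Output 0.33% below potential → x = -0.33.
i = 0.29 + 1.90 + 1.78 × (0.13 − 1.90) + 1.18 × (-0.33)
   = 0.29 + 1.9 − 3.1506 − 0.3894 = -1.35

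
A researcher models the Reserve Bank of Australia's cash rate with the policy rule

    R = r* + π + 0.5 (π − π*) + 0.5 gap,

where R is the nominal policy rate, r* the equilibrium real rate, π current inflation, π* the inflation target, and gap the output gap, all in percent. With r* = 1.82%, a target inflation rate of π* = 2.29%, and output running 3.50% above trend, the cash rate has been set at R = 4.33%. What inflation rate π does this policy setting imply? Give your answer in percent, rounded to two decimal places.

1.27%

Output 3.50% above potential → gap = 3.50.
Collecting π: R = r* + (1 + 0.5) π − 0.5 π* + 0.5 gap
1.5 π = 4.33 − 1.82 + 0.5 × 2.29 − 0.5 × 3.50 = 1.905
π = 1.905 / 1.5 = 1.27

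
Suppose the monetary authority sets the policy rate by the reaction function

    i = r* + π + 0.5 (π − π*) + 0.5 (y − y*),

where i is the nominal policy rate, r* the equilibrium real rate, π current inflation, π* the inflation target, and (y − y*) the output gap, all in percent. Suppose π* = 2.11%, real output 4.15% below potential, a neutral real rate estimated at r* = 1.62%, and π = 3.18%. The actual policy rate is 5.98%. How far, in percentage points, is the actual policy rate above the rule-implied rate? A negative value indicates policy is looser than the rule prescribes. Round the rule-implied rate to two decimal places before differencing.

Output 4.15% below potential → (y − y*) = -4.15.
i = 1.62 + 3.18 + 0.5 × (3.18 − 2.11) + 0.5 × (-4.15)
   = 1.62 + 3.18 + 0.535 − 2.075 = 3.26
Deviation = 5.98 − 3.26 = 2.72 pp.

2.72 pp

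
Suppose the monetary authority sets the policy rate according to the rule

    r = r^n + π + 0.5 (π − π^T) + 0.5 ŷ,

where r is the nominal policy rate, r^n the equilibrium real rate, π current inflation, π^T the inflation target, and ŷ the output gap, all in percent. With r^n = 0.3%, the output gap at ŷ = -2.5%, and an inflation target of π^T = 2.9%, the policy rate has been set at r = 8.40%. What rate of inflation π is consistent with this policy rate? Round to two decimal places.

Collecting π: r = r^n + (1 + 0.5) π − 0.5 π^T + 0.5 ŷ
1.5 π = 8.40 − 0.3 + 0.5 × 2.9 − 0.5 × (-2.5) = 10.8
π = 10.8 / 1.5 = 7.20

7.20%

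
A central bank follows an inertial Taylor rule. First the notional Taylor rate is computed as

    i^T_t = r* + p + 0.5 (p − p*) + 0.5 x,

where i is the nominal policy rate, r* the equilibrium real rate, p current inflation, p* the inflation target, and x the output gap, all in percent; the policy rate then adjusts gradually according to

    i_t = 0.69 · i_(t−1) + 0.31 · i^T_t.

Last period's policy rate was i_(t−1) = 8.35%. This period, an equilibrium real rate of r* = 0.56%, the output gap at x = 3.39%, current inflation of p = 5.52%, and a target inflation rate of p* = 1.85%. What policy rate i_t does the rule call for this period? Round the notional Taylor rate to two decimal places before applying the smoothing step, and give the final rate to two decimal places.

i^T_t = 0.56 + 5.52 + 0.5 × (5.52 − 1.85) + 0.5 × 3.39
   = 0.56 + 5.52 + 1.835 + 1.695 = 9.61
i_t = 0.69 × 8.35 + 0.31 × 9.61 = 5.7615 + 2.9791 = 8.74

8.74%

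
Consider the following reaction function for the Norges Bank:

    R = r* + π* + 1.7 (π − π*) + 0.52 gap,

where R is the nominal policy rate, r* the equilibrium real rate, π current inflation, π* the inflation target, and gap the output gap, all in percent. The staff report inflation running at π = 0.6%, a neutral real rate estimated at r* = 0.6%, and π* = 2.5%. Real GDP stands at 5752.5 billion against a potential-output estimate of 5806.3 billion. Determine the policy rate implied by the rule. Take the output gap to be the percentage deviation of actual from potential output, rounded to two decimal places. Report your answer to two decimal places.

-0.61%

Output gap = 100 × (5752.5 − 5806.3) / 5806.3 = -0.93%.
R = 0.60 + 2.50 + 1.7 × (0.60 − 2.50) + 0.52 × (-0.93)
   = 0.60 + 2.5 − 3.23 − 0.4836 = -0.61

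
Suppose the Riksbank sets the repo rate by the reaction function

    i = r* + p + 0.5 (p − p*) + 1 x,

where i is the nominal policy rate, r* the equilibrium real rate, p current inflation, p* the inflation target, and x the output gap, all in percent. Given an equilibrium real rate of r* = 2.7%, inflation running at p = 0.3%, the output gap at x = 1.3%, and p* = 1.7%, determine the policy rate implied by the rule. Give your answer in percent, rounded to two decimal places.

3.60%

i = 2.7 + 0.3 + 0.5 × (0.3 − 1.7) + 1 × 1.3
   = 2.7 + 0.3 − 0.7 + 1.3 = 3.60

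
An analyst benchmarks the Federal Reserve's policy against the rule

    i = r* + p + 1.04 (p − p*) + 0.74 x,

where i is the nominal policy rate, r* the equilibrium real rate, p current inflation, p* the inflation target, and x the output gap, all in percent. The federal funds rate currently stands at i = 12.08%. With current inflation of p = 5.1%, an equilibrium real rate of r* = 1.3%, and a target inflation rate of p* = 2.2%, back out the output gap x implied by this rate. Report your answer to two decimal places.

0.74 x = 12.08 − 1.3 − 5.1 − 1.04 × (5.1 − 2.2) = 2.664
x = 2.664 / 0.74 = 3.60

3.60%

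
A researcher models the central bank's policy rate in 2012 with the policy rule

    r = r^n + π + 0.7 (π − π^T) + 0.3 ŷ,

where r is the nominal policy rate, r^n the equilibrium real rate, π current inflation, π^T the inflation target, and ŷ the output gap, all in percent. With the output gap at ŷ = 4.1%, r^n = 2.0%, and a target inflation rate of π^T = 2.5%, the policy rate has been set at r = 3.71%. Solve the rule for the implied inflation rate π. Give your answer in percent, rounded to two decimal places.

Collecting π: r = r^n + (1 + 0.7) π − 0.7 π^T + 0.3 ŷ
1.7 π = 3.71 − 2.0 + 0.7 × 2.5 − 0.3 × 4.1 = 2.23
π = 2.23 / 1.7 = 1.31

1.31%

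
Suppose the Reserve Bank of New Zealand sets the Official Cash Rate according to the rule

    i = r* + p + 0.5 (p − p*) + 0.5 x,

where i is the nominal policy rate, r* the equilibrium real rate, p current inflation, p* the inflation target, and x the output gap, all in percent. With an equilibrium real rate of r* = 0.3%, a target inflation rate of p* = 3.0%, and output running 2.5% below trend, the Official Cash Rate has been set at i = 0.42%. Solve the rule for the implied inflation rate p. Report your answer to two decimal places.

Output 2.5% below potential → x = -2.5.
Collecting p: i = r* + (1 + 0.5) p − 0.5 p* + 0.5 x
1.5 p = 0.42 − 0.3 + 0.5 × 3.0 − 0.5 × (-2.5) = 2.87
p = 2.87 / 1.5 = 1.91

1.91%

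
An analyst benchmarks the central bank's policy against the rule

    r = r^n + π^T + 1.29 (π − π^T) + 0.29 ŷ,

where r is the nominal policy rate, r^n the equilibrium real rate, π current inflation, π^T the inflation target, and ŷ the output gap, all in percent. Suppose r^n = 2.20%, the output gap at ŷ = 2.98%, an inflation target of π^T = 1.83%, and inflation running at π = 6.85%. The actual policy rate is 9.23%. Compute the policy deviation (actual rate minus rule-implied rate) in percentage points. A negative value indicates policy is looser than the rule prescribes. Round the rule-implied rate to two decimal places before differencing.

r = 2.20 + 1.83 + 1.29 × (6.85 − 1.83) + 0.29 × 2.98
   = 2.20 + 1.83 + 6.4758 + 0.8642 = 11.37
Deviation = 9.23 − 11.37 = -2.14 pp.

-2.14 pp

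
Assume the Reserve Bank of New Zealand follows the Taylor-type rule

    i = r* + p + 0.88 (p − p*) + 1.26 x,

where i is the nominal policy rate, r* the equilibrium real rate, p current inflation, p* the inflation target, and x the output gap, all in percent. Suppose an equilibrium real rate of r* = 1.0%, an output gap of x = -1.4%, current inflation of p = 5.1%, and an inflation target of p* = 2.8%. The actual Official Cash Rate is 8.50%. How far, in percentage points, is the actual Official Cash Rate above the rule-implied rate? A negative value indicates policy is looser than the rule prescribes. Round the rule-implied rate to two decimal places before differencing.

i = 1.0 + 5.1 + 0.88 × (5.1 − 2.8) + 1.26 × (-1.4)
   = 1.0 + 5.1 + 2.024 − 1.764 = 6.36
Deviation = 8.50 − 6.36 = 2.14 pp.

2.14 pp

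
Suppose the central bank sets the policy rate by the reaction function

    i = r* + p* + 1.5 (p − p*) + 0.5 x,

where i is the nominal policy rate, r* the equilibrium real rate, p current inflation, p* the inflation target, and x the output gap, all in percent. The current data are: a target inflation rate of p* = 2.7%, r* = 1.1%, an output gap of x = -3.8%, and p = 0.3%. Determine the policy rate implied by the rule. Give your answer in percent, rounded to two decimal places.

-1.70%

i = 1.1 + 2.7 + 1.5 × (0.3 − 2.7) + 0.5 × (-3.8)
   = 1.1 + 2.7 − 3.6 − 1.9 = -1.70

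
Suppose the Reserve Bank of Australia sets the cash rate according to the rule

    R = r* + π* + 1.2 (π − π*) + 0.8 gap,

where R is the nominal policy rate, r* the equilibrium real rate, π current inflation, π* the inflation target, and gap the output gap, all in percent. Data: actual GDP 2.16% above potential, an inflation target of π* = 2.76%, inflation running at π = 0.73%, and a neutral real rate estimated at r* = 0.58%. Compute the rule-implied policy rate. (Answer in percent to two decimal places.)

2.63%

Output 2.16% above potential → gap = 2.16.
R = 0.58 + 2.76 + 1.2 × (0.73 − 2.76) + 0.8 × 2.16
   = 0.58 + 2.76 − 2.436 + 1.728 = 2.63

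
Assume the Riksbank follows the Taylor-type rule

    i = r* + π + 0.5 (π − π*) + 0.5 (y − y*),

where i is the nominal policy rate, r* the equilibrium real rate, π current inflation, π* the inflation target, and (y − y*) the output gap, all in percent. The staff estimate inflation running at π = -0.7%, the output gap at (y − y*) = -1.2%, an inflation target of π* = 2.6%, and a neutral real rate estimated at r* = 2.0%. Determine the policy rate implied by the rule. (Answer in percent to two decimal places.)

-0.95%

i = 2.0 + (-0.7) + 0.5 × (-0.7 − 2.6) + 0.5 × (-1.2)
   = 2.0 − 0.7 − 1.65 − 0.6 = -0.95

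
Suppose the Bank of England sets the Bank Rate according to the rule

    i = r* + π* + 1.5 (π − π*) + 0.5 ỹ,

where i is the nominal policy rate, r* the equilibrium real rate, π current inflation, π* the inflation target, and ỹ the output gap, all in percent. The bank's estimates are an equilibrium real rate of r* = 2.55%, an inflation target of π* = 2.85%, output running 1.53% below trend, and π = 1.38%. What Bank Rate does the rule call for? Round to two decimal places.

2.43%

Output 1.53% below potential → ỹ = -1.53.
i = 2.55 + 2.85 + 1.5 × (1.38 − 2.85) + 0.5 × (-1.53)
   = 2.55 + 2.85 − 2.205 − 0.765 = 2.43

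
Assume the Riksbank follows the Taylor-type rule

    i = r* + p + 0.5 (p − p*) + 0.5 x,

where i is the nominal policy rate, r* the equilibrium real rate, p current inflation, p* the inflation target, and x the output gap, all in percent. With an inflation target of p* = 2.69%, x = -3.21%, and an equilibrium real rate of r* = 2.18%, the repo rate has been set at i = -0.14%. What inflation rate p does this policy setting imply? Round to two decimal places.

0.42%

Collecting p: i = r* + (1 + 0.5) p − 0.5 p* + 0.5 x
1.5 p = -0.14 − 2.18 + 0.5 × 2.69 − 0.5 × (-3.21) = 0.63
p = 0.63 / 1.5 = 0.42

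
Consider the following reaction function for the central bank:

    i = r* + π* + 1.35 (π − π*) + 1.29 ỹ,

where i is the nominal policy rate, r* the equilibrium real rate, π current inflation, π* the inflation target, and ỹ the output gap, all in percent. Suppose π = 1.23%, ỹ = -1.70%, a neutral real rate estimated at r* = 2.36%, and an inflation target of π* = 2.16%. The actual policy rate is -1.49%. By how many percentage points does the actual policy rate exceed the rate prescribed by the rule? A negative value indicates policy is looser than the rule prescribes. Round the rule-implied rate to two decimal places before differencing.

-2.56 pp

i = 2.36 + 2.16 + 1.35 × (1.23 − 2.16) + 1.29 × (-1.70)
   = 2.36 + 2.16 − 1.2555 − 2.193 = 1.07
Deviation = -1.49 − 1.07 = -2.56 pp.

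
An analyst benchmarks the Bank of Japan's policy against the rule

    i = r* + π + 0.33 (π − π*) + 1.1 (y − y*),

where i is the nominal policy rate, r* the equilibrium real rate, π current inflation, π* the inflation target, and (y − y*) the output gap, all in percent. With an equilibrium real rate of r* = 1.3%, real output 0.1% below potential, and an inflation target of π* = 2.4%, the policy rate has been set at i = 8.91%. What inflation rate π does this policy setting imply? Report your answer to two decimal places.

Output 0.1% below potential → (y − y*) = -0.1.
Collecting π: i = r* + (1 + 0.33) π − 0.33 π* + 1.1 (y − y*)
1.33 π = 8.91 − 1.3 + 0.33 × 2.4 − 1.1 × (-0.1) = 8.512
π = 8.512 / 1.33 = 6.40

6.40%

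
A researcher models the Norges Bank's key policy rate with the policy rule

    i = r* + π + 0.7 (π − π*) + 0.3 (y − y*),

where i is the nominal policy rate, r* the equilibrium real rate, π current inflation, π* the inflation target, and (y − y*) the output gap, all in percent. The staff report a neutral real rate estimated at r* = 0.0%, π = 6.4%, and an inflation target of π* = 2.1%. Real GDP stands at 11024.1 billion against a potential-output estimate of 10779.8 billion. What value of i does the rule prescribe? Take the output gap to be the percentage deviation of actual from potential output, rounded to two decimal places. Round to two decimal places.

Output gap = 100 × (11024.1 − 10779.8) / 10779.8 = 2.27%.
i = 0.00 + 6.40 + 0.7 × (6.40 − 2.10) + 0.3 × 2.27
   = 0.00 + 6.4 + 3.01 + 0.681 = 10.09

10.09%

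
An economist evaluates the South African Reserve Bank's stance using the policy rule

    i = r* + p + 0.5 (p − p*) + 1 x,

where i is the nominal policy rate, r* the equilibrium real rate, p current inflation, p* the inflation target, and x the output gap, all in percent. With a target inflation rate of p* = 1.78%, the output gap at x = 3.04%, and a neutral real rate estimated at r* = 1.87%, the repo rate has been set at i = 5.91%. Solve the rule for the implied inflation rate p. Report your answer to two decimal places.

1.26%

Collecting p: i = r* + (1 + 0.5) p − 0.5 p* + 1 x
1.5 p = 5.91 − 1.87 + 0.5 × 1.78 − 1 × 3.04 = 1.89
p = 1.89 / 1.5 = 1.26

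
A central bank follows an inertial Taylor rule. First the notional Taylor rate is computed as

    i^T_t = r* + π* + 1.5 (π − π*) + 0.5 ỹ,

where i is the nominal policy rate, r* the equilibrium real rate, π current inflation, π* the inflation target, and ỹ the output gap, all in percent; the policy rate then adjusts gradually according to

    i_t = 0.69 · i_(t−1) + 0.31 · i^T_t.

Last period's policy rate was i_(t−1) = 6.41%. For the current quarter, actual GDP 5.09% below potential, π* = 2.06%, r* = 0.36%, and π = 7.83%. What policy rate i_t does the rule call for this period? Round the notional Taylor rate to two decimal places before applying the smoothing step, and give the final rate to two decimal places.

Output 5.09% below potential → ỹ = -5.09.
i^T_t = 0.36 + 2.06 + 1.5 × (7.83 − 2.06) + 0.5 × (-5.09)
   = 0.36 + 2.06 + 8.655 − 2.545 = 8.53
i_t = 0.69 × 6.41 + 0.31 × 8.53 = 4.4229 + 2.6443 = 7.07

7.07%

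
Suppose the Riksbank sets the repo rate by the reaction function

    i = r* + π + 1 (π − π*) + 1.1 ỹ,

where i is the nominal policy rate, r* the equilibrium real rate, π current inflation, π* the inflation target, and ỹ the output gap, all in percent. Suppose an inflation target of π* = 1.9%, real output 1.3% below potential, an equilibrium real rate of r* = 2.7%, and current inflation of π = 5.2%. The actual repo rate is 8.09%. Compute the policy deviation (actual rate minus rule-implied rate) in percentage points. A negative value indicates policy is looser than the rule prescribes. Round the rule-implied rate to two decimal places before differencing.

-1.68 pp

Output 1.3% below potential → ỹ = -1.3.
i = 2.7 + 5.2 + 1 × (5.2 − 1.9) + 1.1 × (-1.3)
   = 2.7 + 5.2 + 3.3 − 1.43 = 9.77
Deviation = 8.09 − 9.77 = -1.68 pp.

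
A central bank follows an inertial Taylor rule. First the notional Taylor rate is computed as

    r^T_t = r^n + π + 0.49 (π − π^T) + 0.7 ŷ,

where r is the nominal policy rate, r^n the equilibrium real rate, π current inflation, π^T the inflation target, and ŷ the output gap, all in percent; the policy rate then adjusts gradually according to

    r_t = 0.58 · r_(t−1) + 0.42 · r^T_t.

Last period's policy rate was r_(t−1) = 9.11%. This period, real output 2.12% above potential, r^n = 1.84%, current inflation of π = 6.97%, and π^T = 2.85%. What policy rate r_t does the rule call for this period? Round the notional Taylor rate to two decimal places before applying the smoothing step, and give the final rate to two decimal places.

10.45%

Output 2.12% above potential → ŷ = 2.12.
r^T_t = 1.84 + 6.97 + 0.49 × (6.97 − 2.85) + 0.7 × 2.12
   = 1.84 + 6.97 + 2.0188 + 1.484 = 12.31
r_t = 0.58 × 9.11 + 0.42 × 12.31 = 5.2838 + 5.1702 = 10.45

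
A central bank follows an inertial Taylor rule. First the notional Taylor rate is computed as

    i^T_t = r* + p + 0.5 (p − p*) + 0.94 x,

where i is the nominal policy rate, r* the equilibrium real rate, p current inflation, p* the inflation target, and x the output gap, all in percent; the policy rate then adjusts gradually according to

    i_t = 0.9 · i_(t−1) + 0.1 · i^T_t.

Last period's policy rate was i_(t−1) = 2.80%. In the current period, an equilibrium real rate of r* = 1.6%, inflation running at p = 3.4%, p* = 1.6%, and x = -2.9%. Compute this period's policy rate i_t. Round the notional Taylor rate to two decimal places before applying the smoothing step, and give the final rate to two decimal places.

2.84%

i^T_t = 1.6 + 3.4 + 0.5 × (3.4 − 1.6) + 0.94 × (-2.9)
   = 1.6 + 3.4 + 0.9 − 2.726 = 3.17
i_t = 0.9 × 2.80 + 0.1 × 3.17 = 2.52 + 0.317 = 2.84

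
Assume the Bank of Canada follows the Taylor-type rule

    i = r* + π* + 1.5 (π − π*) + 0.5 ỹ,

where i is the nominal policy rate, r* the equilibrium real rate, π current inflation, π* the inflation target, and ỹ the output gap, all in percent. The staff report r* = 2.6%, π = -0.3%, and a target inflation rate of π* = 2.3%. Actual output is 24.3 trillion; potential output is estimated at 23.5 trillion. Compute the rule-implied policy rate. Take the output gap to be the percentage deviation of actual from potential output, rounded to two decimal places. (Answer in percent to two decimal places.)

Output gap = 100 × (24.3 − 23.5) / 23.5 = 3.40%.
i = 2.60 + 2.30 + 1.5 × (-0.30 − 2.30) + 0.5 × 3.40
   = 2.60 + 2.3 − 3.9 + 1.7 = 2.70

2.70%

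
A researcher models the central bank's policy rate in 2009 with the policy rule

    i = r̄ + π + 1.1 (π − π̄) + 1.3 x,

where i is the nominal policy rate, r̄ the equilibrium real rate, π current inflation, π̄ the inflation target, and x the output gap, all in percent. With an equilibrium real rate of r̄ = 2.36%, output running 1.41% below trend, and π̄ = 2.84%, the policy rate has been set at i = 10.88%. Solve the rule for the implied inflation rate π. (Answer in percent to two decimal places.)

6.42%

Output 1.41% below potential → x = -1.41.
Collecting π: i = r̄ + (1 + 1.1) π − 1.1 π̄ + 1.3 x
2.1 π = 10.88 − 2.36 + 1.1 × 2.84 − 1.3 × (-1.41) = 13.477
π = 13.477 / 2.1 = 6.42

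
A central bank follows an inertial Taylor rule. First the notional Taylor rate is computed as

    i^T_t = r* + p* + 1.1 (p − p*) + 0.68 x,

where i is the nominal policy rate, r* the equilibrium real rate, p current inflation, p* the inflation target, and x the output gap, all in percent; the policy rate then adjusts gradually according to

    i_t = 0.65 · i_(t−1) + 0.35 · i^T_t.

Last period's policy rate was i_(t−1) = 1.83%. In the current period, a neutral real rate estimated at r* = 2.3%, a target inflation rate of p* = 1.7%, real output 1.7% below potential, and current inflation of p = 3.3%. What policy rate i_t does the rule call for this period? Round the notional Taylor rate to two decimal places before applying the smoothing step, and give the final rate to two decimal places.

Output 1.7% below potential → x = -1.7.
i^T_t = 2.3 + 1.7 + 1.1 × (3.3 − 1.7) + 0.68 × (-1.7)
   = 2.3 + 1.7 + 1.76 − 1.156 = 4.60
i_t = 0.65 × 1.83 + 0.35 × 4.60 = 1.1895 + 1.61 = 2.80

2.80%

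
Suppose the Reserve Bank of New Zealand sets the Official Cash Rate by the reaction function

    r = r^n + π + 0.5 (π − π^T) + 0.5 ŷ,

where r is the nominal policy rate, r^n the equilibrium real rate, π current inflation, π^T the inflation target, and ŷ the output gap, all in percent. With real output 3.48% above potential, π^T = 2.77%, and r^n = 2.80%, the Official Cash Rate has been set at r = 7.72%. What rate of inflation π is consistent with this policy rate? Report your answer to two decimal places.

3.04%

Output 3.48% above potential → ŷ = 3.48.
Collecting π: r = r^n + (1 + 0.5) π − 0.5 π^T + 0.5 ŷ
1.5 π = 7.72 − 2.80 + 0.5 × 2.77 − 0.5 × 3.48 = 4.565
π = 4.565 / 1.5 = 3.04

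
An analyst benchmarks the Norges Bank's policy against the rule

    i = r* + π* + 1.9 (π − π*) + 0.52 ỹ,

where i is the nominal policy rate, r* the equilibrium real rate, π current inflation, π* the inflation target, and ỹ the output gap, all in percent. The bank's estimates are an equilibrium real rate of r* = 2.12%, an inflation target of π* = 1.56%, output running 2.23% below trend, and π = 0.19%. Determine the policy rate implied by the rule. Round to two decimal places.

-0.08%

Output 2.23% below potential → ỹ = -2.23.
i = 2.12 + 1.56 + 1.9 × (0.19 − 1.56) + 0.52 × (-2.23)
   = 2.12 + 1.56 − 2.603 − 1.1596 = -0.08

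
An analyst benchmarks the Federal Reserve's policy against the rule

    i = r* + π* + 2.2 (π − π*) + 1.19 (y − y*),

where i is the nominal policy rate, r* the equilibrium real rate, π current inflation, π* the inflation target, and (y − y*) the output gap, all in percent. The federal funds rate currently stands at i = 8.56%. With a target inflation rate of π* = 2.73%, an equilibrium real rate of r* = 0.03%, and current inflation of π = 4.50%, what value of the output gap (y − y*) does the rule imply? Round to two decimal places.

1.19 (y − y*) = 8.56 − 0.03 − 2.73 − 2.2 × (4.50 − 2.73) = 1.906
(y − y*) = 1.906 / 1.19 = 1.60

1.60%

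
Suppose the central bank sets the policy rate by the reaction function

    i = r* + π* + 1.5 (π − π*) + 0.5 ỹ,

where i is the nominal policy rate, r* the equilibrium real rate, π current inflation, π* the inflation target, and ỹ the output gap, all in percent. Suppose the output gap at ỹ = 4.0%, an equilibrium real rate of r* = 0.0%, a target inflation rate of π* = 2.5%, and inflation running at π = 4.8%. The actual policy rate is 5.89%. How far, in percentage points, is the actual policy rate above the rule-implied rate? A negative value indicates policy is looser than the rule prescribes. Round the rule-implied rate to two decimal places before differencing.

-2.06 pp

i = 0.0 + 2.5 + 1.5 × (4.8 − 2.5) + 0.5 × 4.0
   = 0.0 + 2.5 + 3.45 + 2 = 7.95
Deviation = 5.89 − 7.95 = -2.06 pp.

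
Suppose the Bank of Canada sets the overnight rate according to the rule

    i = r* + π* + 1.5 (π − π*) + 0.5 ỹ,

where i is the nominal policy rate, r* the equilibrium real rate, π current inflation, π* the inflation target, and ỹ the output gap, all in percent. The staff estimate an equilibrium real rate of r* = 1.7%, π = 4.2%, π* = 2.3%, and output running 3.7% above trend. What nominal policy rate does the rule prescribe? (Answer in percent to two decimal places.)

Output 3.7% above potential → ỹ = 3.7.
i = 1.7 + 2.3 + 1.5 × (4.2 − 2.3) + 0.5 × 3.7
   = 1.7 + 2.3 + 2.85 + 1.85 = 8.70

8.70%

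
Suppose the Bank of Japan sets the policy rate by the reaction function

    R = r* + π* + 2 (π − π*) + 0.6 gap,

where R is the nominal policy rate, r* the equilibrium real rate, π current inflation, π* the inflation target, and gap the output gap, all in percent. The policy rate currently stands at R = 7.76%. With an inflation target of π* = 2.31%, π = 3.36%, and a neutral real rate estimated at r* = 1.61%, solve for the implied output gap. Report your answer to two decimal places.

2.90%

0.6 gap = 7.76 − 1.61 − 2.31 − 2 × (3.36 − 2.31) = 1.74
gap = 1.74 / 0.6 = 2.90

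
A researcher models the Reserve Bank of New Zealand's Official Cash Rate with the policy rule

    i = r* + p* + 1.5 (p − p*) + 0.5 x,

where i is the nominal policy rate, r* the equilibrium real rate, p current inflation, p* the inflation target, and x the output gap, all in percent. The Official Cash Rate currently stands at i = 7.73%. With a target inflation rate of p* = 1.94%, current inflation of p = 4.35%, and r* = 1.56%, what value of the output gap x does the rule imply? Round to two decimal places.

0.5 x = 7.73 − 1.56 − 1.94 − 1.5 × (4.35 − 1.94) = 0.615
x = 0.615 / 0.5 = 1.23

1.23%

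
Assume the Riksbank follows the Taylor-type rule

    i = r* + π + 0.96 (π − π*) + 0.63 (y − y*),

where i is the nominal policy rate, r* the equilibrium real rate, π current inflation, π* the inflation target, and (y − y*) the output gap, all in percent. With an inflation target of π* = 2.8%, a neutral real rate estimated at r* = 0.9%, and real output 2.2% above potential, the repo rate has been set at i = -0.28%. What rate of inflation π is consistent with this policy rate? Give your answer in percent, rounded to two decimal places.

Output 2.2% above potential → (y − y*) = 2.2.
Collecting π: i = r* + (1 + 0.96) π − 0.96 π* + 0.63 (y − y*)
1.96 π = -0.28 − 0.9 + 0.96 × 2.8 − 0.63 × 2.2 = 0.122
π = 0.122 / 1.96 = 0.06

0.06%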